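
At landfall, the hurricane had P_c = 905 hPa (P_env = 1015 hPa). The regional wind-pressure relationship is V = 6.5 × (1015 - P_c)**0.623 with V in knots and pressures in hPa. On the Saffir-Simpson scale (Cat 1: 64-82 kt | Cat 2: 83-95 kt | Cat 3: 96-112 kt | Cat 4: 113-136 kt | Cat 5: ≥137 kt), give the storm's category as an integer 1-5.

ΔP = 1015 − 905 = 110 hPa.
V ≈ 6.5 × 110^0.623 = 6.5 × 18.70 ≈ 122 kt.
122 kt falls in the Category 4 band.

4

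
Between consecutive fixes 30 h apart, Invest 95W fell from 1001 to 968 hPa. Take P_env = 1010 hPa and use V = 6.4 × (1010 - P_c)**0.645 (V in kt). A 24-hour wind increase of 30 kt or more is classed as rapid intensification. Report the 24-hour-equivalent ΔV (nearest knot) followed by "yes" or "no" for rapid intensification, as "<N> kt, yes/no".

V₁: ΔP = 9, V ≈ 6.4 × 9^0.645 ≈ 26.40 kt.
V₂: ΔP = 42, V ≈ 6.4 × 42^0.645 ≈ 71.31 kt.
ΔV over 30 h = 44.91 kt → 24 h equivalent = 44.91 × 24/30 ≈ 35.93 kt.
36 kt ≥ 30 kt ⇒ rapid intensification.

36 kt, yes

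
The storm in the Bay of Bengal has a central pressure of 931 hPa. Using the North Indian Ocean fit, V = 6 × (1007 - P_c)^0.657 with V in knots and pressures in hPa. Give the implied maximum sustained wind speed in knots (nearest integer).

ΔP = 1007 − 931 = 76 hPa.
76^0.657 ≈ 17.207.
V ≈ 6 × 17.207 ≈ 103.2 kt.

103 kt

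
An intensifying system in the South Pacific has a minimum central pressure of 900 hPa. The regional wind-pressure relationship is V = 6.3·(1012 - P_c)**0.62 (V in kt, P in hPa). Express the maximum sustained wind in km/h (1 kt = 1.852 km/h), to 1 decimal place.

217.5 km/h

ΔP = 1012 − 900 = 112 hPa.
V ≈ 6.3 × 112^0.62 = 6.3 × 18.643 ≈ 117.451 kt.
117.451 × 1.852 ≈ 217.52 km/h → 217.5 km/h.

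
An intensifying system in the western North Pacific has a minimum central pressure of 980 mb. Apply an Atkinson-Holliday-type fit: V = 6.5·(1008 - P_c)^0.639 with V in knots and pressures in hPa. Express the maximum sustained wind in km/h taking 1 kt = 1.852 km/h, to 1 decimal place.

ΔP = 1008 − 980 = 28 mb.
V ≈ 6.5 × 28^0.639 = 6.5 × 8.409 ≈ 54.657 kt.
54.657 × 1.852 ≈ 101.23 km/h → 101.2 km/h.

101.2 km/h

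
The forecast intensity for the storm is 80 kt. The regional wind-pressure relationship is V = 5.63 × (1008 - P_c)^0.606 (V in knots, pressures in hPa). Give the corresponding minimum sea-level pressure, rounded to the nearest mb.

ΔP = (V / 5.63)^(1/0.606) = (80/5.63)^1.650.
80/5.63 = 14.210; 14.210^1.650 ≈ 79.79 mb.
P_c = 1008 − 79.79 = 928.21 ≈ 928 mb.

928 mb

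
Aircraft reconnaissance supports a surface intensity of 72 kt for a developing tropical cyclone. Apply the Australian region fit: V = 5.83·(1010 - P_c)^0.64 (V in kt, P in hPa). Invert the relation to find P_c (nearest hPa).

959 hPa

ΔP = (V / 5.83)^(1/0.64) = (72/5.83)^1.562.
72/5.83 = 12.350; 12.350^1.562 ≈ 50.78 hPa.
P_c = 1010 − 50.78 = 959.22 ≈ 959 hPa.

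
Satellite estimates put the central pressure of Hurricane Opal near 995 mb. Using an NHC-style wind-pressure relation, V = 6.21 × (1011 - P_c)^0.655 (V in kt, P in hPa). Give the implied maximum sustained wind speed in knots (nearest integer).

ΔP = 1011 − 995 = 16 mb.
16^0.655 ≈ 6.148.
V ≈ 6.21 × 6.148 ≈ 38.2 kt.

38 kt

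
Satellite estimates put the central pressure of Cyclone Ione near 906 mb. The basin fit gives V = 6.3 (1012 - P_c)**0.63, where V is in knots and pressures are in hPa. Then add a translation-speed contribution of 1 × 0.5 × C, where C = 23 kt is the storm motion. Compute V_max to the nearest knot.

130 kt

ΔP = 1012 − 906 = 106 mb.
106^0.63 ≈ 18.877.
V ≈ 6.3 × 18.877 ≈ 118.9 kt.
Translation term: 1 × 0.5 × 23 = 11.5 kt.
Corrected V ≈ 130.4 kt → 130 kt.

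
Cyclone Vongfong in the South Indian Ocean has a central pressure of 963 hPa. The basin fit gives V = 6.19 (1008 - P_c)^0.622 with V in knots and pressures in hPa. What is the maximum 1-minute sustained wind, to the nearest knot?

ΔP = 1008 − 963 = 45 hPa.
45^0.622 ≈ 10.673.
V ≈ 6.19 × 10.673 ≈ 66.1 kt.

66 kt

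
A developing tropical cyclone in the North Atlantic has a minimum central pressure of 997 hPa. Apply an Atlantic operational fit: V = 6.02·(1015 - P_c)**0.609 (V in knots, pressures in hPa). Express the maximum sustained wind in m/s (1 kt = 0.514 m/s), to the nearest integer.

ΔP = 1015 − 997 = 18 hPa.
V ≈ 6.02 × 18^0.609 = 6.02 × 5.814 ≈ 34.999 kt.
34.999 × 0.514 ≈ 17.99 m/s → 18 m/s.

18 m/s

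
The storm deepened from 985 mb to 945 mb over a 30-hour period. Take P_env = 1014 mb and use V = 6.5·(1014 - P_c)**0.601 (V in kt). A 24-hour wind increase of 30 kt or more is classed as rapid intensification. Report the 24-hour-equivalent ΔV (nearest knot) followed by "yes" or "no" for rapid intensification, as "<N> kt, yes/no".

V₁: ΔP = 29, V ≈ 6.5 × 29^0.601 ≈ 49.18 kt.
V₂: ΔP = 69, V ≈ 6.5 × 69^0.601 ≈ 82.81 kt.
ΔV over 30 h = 33.63 kt → 24 h equivalent = 33.63 × 24/30 ≈ 26.90 kt.
27 kt < 30 kt ⇒ not rapid intensification.

27 kt, no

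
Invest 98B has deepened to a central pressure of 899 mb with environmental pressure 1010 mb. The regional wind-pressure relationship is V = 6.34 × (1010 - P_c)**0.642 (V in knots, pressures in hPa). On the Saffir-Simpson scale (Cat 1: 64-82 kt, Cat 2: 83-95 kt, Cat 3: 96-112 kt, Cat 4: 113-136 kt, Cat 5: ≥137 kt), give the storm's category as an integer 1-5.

4

ΔP = 1010 − 899 = 111 mb.
V ≈ 6.34 × 111^0.642 = 6.34 × 20.56 ≈ 130 kt.
130 kt falls in the Category 4 band.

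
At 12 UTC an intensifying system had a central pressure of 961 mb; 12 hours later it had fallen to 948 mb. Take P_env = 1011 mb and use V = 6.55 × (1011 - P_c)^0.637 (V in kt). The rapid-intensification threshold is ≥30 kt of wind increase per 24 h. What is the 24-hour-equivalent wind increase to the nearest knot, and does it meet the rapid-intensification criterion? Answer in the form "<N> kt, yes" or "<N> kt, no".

25 kt, no

V₁: ΔP = 50, V ≈ 6.55 × 50^0.637 ≈ 79.16 kt.
V₂: ΔP = 63, V ≈ 6.55 × 63^0.637 ≈ 91.71 kt.
ΔV over 12 h = 12.55 kt → 24 h equivalent = 12.55 × 24/12 ≈ 25.10 kt.
25 kt < 30 kt ⇒ not rapid intensification.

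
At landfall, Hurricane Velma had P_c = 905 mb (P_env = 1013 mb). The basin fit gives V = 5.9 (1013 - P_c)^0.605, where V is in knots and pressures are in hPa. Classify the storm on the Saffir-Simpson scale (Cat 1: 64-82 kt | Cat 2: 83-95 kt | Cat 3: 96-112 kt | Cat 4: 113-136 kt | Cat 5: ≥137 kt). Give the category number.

3

ΔP = 1013 − 905 = 108 mb.
V ≈ 5.9 × 108^0.605 = 5.9 × 16.99 ≈ 100 kt.
100 kt falls in the Category 3 band.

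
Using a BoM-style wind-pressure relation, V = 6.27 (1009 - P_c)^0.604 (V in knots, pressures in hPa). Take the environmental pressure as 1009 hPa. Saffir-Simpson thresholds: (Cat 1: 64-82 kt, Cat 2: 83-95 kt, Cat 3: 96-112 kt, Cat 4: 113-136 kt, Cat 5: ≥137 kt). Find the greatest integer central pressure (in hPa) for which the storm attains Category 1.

962 hPa

Category 1 begins at V = 64 kt.
Required ΔP = (64/6.27)^(1/0.604) = 10.207^1.656 ≈ 46.81 hPa.
P_c ≤ 1009 − 46.81 = 962.19, so the highest integer P_c is 962 hPa.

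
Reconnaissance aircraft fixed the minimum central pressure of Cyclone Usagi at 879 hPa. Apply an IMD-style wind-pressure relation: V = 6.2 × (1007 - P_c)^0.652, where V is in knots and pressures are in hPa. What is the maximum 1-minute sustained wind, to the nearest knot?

147 kt

ΔP = 1007 − 879 = 128 hPa.
128^0.652 ≈ 23.654.
V ≈ 6.2 × 23.654 ≈ 146.7 kt.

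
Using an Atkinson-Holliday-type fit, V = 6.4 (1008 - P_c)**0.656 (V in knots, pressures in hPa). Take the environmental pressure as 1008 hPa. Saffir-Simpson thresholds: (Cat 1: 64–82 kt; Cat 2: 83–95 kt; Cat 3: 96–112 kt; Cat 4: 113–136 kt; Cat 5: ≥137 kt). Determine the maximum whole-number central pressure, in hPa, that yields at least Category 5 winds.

901 hPa

Category 5 begins at V = 137 kt.
Required ΔP = (137/6.4)^(1/0.656) = 21.406^1.524 ≈ 106.72 hPa.
P_c ≤ 1008 − 106.72 = 901.28, so the highest integer P_c is 901 hPa.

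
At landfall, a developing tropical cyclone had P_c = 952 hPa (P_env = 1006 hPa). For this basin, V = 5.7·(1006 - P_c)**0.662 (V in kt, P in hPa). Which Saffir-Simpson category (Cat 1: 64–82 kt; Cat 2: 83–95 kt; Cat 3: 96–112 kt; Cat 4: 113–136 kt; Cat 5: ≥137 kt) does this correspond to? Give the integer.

ΔP = 1006 − 952 = 54 hPa.
V ≈ 5.7 × 54^0.662 = 5.7 × 14.02 ≈ 80 kt.
80 kt falls in the Category 1 band.

1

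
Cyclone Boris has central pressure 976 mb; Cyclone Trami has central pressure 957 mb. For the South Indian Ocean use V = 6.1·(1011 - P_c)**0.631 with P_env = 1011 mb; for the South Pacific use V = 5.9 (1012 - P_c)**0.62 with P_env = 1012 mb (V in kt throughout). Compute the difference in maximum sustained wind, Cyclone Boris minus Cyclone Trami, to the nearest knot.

Cyclone Boris: ΔP = 35; V ≈ 6.1 × 35^0.631 ≈ 57.50 kt.
Cyclone Trami: ΔP = 55; V ≈ 5.9 × 55^0.62 ≈ 70.77 kt.
Difference ≈ 57.50 − 70.77 = -13.27 → -13 kt.

-13 kt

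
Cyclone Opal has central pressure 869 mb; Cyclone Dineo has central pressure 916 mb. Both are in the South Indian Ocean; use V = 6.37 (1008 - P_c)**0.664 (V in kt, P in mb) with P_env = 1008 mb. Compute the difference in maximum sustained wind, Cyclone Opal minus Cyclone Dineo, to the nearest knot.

Cyclone Opal: ΔP = 139; V ≈ 6.37 × 139^0.664 ≈ 168.69 kt.
Cyclone Dineo: ΔP = 92; V ≈ 6.37 × 92^0.664 ≈ 128.26 kt.
Difference ≈ 168.69 − 128.26 = 40.43 → 40 kt.

40 kt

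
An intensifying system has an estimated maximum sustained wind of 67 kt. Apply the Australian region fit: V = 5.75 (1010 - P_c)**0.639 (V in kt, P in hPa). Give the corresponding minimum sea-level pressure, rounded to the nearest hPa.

ΔP = (V / 5.75)^(1/0.639) = (67/5.75)^1.565.
67/5.75 = 11.652; 11.652^1.565 ≈ 46.65 hPa.
P_c = 1010 − 46.65 = 963.35 ≈ 963 hPa.

963 hPa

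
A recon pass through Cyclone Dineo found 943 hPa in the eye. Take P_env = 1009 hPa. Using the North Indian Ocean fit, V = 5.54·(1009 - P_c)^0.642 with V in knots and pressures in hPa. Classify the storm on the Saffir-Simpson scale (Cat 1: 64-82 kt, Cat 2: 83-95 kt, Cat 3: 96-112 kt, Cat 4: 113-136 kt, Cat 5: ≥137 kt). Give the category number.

ΔP = 1009 − 943 = 66 hPa.
V ≈ 5.54 × 66^0.642 = 5.54 × 14.73 ≈ 82 kt.
82 kt falls in the Category 1 band.

1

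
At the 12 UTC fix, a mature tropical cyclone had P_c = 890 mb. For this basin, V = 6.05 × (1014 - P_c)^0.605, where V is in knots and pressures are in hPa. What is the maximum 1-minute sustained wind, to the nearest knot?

ΔP = 1014 − 890 = 124 mb.
124^0.605 ≈ 18.472.
V ≈ 6.05 × 18.472 ≈ 111.8 kt.

112 kt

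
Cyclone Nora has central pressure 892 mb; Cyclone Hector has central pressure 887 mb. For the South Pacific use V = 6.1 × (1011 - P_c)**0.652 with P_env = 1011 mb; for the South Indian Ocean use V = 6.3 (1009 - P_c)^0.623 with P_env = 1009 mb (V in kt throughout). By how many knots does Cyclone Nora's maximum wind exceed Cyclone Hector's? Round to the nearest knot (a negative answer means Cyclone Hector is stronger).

Cyclone Nora: ΔP = 119; V ≈ 6.1 × 119^0.652 ≈ 137.59 kt.
Cyclone Hector: ΔP = 122; V ≈ 6.3 × 122^0.623 ≈ 125.64 kt.
Difference ≈ 137.59 − 125.64 = 11.95 → 12 kt.

12 kt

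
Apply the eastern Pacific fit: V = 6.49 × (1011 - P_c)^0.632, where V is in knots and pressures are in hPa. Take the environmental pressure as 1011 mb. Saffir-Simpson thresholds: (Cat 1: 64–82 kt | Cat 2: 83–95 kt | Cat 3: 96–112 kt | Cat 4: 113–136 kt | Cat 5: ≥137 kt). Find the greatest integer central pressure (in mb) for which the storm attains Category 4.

919 mb

Category 4 begins at V = 113 kt.
Required ΔP = (113/6.49)^(1/0.632) = 17.411^1.582 ≈ 91.91 mb.
P_c ≤ 1011 − 91.91 = 919.09, so the highest integer P_c is 919 mb.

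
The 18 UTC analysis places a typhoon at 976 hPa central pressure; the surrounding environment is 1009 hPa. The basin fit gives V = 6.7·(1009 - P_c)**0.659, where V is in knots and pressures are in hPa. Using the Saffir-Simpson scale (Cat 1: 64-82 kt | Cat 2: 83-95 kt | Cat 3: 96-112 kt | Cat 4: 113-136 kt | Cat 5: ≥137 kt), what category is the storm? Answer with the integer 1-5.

ΔP = 1009 − 976 = 33 hPa.
V ≈ 6.7 × 33^0.659 = 6.7 × 10.02 ≈ 67 kt.
67 kt falls in the Category 1 band.

1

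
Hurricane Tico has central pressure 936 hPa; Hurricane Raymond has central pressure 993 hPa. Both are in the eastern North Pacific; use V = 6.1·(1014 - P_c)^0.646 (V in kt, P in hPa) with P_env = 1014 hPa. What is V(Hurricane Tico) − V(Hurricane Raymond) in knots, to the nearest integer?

Hurricane Tico: ΔP = 78; V ≈ 6.1 × 78^0.646 ≈ 101.77 kt.
Hurricane Raymond: ΔP = 21; V ≈ 6.1 × 21^0.646 ≈ 43.60 kt.
Difference ≈ 101.77 − 43.60 = 58.17 → 58 kt.

58 kt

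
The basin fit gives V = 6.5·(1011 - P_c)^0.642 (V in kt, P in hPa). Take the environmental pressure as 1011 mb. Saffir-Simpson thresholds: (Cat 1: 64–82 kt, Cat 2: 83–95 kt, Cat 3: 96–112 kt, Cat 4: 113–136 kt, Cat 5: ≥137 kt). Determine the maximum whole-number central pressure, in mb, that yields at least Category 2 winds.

Category 2 begins at V = 83 kt.
Required ΔP = (83/6.5)^(1/0.642) = 12.769^1.558 ≈ 52.84 mb.
P_c ≤ 1011 − 52.84 = 958.16, so the highest integer P_c is 958 mb.

958 mb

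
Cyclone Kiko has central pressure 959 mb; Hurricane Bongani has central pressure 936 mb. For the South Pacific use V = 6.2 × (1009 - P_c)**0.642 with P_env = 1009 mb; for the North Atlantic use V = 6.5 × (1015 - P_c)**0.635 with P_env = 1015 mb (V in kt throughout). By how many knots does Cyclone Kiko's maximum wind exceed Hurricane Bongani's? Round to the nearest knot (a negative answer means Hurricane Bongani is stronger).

-28 kt

Cyclone Kiko: ΔP = 50; V ≈ 6.2 × 50^0.642 ≈ 76.41 kt.
Hurricane Bongani: ΔP = 79; V ≈ 6.5 × 79^0.635 ≈ 104.21 kt.
Difference ≈ 76.41 − 104.21 = -27.80 → -28 kt.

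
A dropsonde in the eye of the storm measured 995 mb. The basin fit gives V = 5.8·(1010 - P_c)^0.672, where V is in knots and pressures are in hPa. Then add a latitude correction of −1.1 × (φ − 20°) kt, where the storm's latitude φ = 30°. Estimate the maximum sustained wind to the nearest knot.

ΔP = 1010 − 995 = 15 mb.
15^0.672 ≈ 6.171.
V ≈ 5.8 × 6.171 ≈ 35.8 kt.
Latitude correction: −1.1 × (30 − 20) = -11 kt.
Corrected V ≈ 24.8 kt → 25 kt.

25 kt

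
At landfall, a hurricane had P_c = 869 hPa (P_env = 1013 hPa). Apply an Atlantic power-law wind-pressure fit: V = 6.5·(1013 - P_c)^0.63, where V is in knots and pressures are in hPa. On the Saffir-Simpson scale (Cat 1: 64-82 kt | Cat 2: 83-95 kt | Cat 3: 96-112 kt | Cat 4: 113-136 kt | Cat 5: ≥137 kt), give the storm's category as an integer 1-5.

ΔP = 1013 − 869 = 144 hPa.
V ≈ 6.5 × 144^0.63 = 6.5 × 22.90 ≈ 149 kt.
149 kt falls in the Category 5 band.

5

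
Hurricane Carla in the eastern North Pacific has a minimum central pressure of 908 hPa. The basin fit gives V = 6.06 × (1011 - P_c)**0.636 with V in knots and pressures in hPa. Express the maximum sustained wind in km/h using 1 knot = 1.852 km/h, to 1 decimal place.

ΔP = 1011 − 908 = 103 hPa.
V ≈ 6.06 × 103^0.636 = 6.06 × 19.062 ≈ 115.515 kt.
115.515 × 1.852 ≈ 213.93 km/h → 213.9 km/h.

213.9 km/h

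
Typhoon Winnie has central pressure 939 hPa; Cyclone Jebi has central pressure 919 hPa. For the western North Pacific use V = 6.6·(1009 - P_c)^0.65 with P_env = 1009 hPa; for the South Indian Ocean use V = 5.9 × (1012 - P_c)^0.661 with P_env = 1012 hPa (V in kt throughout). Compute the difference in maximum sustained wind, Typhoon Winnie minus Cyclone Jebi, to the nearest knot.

-14 kt

Typhoon Winnie: ΔP = 70; V ≈ 6.6 × 70^0.65 ≈ 104.44 kt.
Cyclone Jebi: ΔP = 93; V ≈ 5.9 × 93^0.661 ≈ 118.04 kt.
Difference ≈ 104.44 − 118.04 = -13.60 → -14 kt.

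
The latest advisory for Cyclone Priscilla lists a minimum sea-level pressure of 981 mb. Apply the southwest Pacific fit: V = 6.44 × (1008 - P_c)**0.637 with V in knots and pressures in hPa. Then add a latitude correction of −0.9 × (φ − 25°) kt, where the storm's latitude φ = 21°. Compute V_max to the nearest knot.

56 kt

ΔP = 1008 − 981 = 27 mb.
27^0.637 ≈ 8.162.
V ≈ 6.44 × 8.162 ≈ 52.6 kt.
Latitude correction: −0.9 × (21 − 25) = 3.6 kt.
Corrected V ≈ 56.2 kt → 56 kt.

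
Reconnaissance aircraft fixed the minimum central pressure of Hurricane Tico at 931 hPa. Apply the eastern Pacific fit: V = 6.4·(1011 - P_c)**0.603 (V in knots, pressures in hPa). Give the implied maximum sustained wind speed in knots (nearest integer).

90 kt

ΔP = 1011 − 931 = 80 hPa.
80^0.603 ≈ 14.046.
V ≈ 6.4 × 14.046 ≈ 89.9 kt.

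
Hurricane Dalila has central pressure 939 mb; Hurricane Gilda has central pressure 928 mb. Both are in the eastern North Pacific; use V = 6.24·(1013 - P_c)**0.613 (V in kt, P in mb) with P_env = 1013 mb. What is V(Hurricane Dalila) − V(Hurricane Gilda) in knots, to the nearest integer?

-8 kt

Hurricane Dalila: ΔP = 74; V ≈ 6.24 × 74^0.613 ≈ 87.30 kt.
Hurricane Gilda: ΔP = 85; V ≈ 6.24 × 85^0.613 ≈ 95.04 kt.
Difference ≈ 87.30 − 95.04 = -7.74 → -8 kt.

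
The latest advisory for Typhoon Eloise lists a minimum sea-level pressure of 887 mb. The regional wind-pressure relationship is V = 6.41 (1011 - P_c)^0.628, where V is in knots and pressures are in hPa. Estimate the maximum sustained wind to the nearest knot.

132 kt

ΔP = 1011 − 887 = 124 mb.
124^0.628 ≈ 20.638.
V ≈ 6.41 × 20.638 ≈ 132.3 kt.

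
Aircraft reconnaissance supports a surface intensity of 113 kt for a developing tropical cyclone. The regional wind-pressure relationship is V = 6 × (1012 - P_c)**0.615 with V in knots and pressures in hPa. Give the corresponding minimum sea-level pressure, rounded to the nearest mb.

ΔP = (V / 6)^(1/0.615) = (113/6)^1.626.
113/6 = 18.833; 18.833^1.626 ≈ 118.32 mb.
P_c = 1012 − 118.32 = 893.68 ≈ 894 mb.

894 mb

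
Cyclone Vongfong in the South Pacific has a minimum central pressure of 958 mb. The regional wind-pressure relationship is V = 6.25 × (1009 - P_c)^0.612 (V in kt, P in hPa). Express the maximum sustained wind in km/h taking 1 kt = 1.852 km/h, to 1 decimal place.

ΔP = 1009 − 958 = 51 mb.
V ≈ 6.25 × 51^0.612 = 6.25 × 11.093 ≈ 69.329 kt.
69.329 × 1.852 ≈ 128.40 km/h → 128.4 km/h.

128.4 km/h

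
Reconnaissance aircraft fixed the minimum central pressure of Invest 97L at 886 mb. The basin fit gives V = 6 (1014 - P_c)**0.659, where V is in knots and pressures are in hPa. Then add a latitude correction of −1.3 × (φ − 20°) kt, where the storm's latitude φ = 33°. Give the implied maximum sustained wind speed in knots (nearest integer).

130 kt

ΔP = 1014 − 886 = 128 mb.
128^0.659 ≈ 24.471.
V ≈ 6 × 24.471 ≈ 146.8 kt.
Latitude correction: −1.3 × (33 − 20) = -16.9 kt.
Corrected V ≈ 129.9 kt → 130 kt.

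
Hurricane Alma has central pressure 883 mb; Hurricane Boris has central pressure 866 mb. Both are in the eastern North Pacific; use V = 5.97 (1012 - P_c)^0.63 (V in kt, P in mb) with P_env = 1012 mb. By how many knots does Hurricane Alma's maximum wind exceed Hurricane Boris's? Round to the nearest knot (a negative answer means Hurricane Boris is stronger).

Hurricane Alma: ΔP = 129; V ≈ 5.97 × 129^0.63 ≈ 127.54 kt.
Hurricane Boris: ΔP = 146; V ≈ 5.97 × 146^0.63 ≈ 137.88 kt.
Difference ≈ 127.54 − 137.88 = -10.34 → -10 kt.

-10 kt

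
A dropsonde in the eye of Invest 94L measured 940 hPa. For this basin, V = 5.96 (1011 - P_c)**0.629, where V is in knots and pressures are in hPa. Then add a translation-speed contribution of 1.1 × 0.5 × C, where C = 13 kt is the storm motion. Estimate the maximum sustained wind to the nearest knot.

94 kt

ΔP = 1011 − 940 = 71 hPa.
71^0.629 ≈ 14.603.
V ≈ 5.96 × 14.603 ≈ 87.0 kt.
Translation term: 1.1 × 0.5 × 13 = 7.15 kt.
Corrected V ≈ 94.15 kt → 94 kt.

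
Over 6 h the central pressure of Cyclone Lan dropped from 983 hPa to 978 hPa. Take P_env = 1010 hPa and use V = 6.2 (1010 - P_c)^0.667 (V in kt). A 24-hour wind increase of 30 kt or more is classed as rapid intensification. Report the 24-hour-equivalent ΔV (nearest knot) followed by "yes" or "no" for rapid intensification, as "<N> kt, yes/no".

V₁: ΔP = 27, V ≈ 6.2 × 27^0.667 ≈ 55.86 kt.
V₂: ΔP = 32, V ≈ 6.2 × 32^0.667 ≈ 62.56 kt.
ΔV over 6 h = 6.70 kt → 24 h equivalent = 6.70 × 24/6 ≈ 26.80 kt.
27 kt < 30 kt ⇒ not rapid intensification.

27 kt, no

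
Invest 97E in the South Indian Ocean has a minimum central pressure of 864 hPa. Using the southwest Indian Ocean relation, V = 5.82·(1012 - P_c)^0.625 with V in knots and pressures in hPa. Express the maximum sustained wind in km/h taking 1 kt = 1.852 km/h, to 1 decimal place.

244.9 km/h

ΔP = 1012 − 864 = 148 hPa.
V ≈ 5.82 × 148^0.625 = 5.82 × 22.720 ≈ 132.232 kt.
132.232 × 1.852 ≈ 244.89 km/h → 244.9 km/h.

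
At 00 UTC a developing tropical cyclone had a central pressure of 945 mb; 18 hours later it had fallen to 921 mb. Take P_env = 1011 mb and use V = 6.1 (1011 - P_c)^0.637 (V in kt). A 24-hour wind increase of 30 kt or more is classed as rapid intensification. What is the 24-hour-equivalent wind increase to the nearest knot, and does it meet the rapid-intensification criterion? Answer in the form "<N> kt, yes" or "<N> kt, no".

V₁: ΔP = 66, V ≈ 6.1 × 66^0.637 ≈ 87.98 kt.
V₂: ΔP = 90, V ≈ 6.1 × 90^0.637 ≈ 107.20 kt.
ΔV over 18 h = 19.22 kt → 24 h equivalent = 19.22 × 24/18 ≈ 25.63 kt.
26 kt < 30 kt ⇒ not rapid intensification.

26 kt, no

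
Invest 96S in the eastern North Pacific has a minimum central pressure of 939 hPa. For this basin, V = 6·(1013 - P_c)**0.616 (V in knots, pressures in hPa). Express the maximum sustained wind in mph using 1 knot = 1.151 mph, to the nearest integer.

ΔP = 1013 − 939 = 74 hPa.
V ≈ 6 × 74^0.616 = 6 × 14.173 ≈ 85.035 kt.
85.035 × 1.151 ≈ 97.88 mph → 98 mph.

98 mph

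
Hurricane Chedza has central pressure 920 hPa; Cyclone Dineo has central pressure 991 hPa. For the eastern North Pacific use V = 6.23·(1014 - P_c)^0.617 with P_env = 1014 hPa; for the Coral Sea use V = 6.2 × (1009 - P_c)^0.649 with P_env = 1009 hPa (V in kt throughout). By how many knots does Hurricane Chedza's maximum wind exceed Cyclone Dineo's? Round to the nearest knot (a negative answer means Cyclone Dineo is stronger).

62 kt

Hurricane Chedza: ΔP = 94; V ≈ 6.23 × 94^0.617 ≈ 102.78 kt.
Cyclone Dineo: ΔP = 18; V ≈ 6.2 × 18^0.649 ≈ 40.46 kt.
Difference ≈ 102.78 − 40.46 = 62.32 → 62 kt.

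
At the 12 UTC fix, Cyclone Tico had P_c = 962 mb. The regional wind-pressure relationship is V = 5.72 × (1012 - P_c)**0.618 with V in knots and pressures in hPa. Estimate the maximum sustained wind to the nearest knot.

ΔP = 1012 − 962 = 50 mb.
50^0.618 ≈ 11.219.
V ≈ 5.72 × 11.219 ≈ 64.2 kt.

64 kt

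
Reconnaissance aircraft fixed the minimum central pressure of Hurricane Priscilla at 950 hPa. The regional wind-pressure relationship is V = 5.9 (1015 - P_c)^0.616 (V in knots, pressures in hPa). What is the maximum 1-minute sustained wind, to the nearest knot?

77 kt

ΔP = 1015 − 950 = 65 hPa.
65^0.616 ≈ 13.084.
V ≈ 5.9 × 13.084 ≈ 77.2 kt.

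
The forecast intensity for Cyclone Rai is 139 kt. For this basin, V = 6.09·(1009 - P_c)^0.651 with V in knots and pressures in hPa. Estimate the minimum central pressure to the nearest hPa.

ΔP = (V / 6.09)^(1/0.651) = (139/6.09)^1.536.
139/6.09 = 22.824; 22.824^1.536 ≈ 122.08 hPa.
P_c = 1009 − 122.08 = 886.92 ≈ 887 hPa.

887 hPa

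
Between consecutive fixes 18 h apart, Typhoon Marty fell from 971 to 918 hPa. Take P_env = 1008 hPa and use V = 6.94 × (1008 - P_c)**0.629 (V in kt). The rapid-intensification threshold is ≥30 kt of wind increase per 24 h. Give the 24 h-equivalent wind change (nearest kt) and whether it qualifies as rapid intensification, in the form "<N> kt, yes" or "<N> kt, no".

V₁: ΔP = 37, V ≈ 6.94 × 37^0.629 ≈ 67.26 kt.
V₂: ΔP = 90, V ≈ 6.94 × 90^0.629 ≈ 117.65 kt.
ΔV over 18 h = 50.39 kt → 24 h equivalent = 50.39 × 24/18 ≈ 67.19 kt.
67 kt ≥ 30 kt ⇒ rapid intensification.

67 kt, yes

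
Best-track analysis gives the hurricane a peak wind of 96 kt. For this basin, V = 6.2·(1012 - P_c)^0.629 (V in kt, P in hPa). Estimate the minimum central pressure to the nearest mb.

934 mb

ΔP = (V / 6.2)^(1/0.629) = (96/6.2)^1.590.
96/6.2 = 15.484; 15.484^1.590 ≈ 77.93 mb.
P_c = 1012 − 77.93 = 934.07 ≈ 934 mb.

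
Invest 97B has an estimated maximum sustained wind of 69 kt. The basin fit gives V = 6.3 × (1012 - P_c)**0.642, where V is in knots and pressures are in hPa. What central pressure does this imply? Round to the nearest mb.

ΔP = (V / 6.3)^(1/0.642) = (69/6.3)^1.558.
69/6.3 = 10.952; 10.952^1.558 ≈ 41.61 mb.
P_c = 1012 − 41.61 = 970.39 ≈ 970 mb.

970 mb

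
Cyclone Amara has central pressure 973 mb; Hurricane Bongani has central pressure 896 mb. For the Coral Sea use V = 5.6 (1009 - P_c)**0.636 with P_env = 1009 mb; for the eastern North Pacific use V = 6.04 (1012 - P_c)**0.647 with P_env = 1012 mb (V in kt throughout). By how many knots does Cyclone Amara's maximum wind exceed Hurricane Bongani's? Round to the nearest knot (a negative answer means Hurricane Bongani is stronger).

-76 kt

Cyclone Amara: ΔP = 36; V ≈ 5.6 × 36^0.636 ≈ 54.70 kt.
Hurricane Bongani: ΔP = 116; V ≈ 6.04 × 116^0.647 ≈ 130.84 kt.
Difference ≈ 54.70 − 130.84 = -76.14 → -76 kt.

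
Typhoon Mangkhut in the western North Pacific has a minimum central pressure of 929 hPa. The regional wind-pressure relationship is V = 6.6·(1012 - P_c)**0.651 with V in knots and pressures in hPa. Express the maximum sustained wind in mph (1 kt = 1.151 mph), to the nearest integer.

135 mph

ΔP = 1012 − 929 = 83 hPa.
V ≈ 6.6 × 83^0.651 = 6.6 × 17.755 ≈ 117.183 kt.
117.183 × 1.151 ≈ 134.88 mph → 135 mph.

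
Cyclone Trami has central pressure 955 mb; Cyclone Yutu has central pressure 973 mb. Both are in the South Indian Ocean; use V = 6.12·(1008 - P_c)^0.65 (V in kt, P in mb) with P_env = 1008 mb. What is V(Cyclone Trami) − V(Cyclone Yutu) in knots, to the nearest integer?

19 kt

Cyclone Trami: ΔP = 53; V ≈ 6.12 × 53^0.65 ≈ 80.82 kt.
Cyclone Yutu: ΔP = 35; V ≈ 6.12 × 35^0.65 ≈ 61.72 kt.
Difference ≈ 80.82 − 61.72 = 19.10 → 19 kt.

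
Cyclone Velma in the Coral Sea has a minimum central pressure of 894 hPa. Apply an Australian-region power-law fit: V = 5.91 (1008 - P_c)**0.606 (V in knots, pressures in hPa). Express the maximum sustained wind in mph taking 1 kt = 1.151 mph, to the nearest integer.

120 mph

ΔP = 1008 − 894 = 114 hPa.
V ≈ 5.91 × 114^0.606 = 5.91 × 17.639 ≈ 104.249 kt.
104.249 × 1.151 ≈ 119.99 mph → 120 mph.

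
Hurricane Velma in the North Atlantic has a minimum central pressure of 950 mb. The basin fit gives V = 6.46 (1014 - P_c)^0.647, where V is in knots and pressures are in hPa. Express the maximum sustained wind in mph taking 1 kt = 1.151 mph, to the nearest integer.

ΔP = 1014 − 950 = 64 mb.
V ≈ 6.46 × 64^0.647 = 6.46 × 14.743 ≈ 95.243 kt.
95.243 × 1.151 ≈ 109.62 mph → 110 mph.

110 mph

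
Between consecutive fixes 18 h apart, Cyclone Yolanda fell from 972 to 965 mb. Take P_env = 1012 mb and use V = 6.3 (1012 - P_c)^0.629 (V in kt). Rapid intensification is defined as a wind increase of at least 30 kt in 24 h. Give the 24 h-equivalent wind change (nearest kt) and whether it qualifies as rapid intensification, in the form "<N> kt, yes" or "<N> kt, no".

9 kt, no

V₁: ΔP = 40, V ≈ 6.3 × 40^0.629 ≈ 64.13 kt.
V₂: ΔP = 47, V ≈ 6.3 × 47^0.629 ≈ 70.97 kt.
ΔV over 18 h = 6.84 kt → 24 h equivalent = 6.84 × 24/18 ≈ 9.12 kt.
9 kt < 30 kt ⇒ not rapid intensification.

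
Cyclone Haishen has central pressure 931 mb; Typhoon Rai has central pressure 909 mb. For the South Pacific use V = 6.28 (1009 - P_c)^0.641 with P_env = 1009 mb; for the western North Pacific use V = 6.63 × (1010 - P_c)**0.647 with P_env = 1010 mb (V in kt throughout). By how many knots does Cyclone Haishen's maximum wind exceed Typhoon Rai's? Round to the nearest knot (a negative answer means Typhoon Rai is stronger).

Cyclone Haishen: ΔP = 78; V ≈ 6.28 × 78^0.641 ≈ 102.52 kt.
Typhoon Rai: ΔP = 101; V ≈ 6.63 × 101^0.647 ≈ 131.31 kt.
Difference ≈ 102.52 − 131.31 = -28.79 → -29 kt.

-29 kt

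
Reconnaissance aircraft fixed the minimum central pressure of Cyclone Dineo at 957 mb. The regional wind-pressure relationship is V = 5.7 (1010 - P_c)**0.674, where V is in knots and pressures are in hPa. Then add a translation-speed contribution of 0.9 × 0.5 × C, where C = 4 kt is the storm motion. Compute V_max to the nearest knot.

85 kt

ΔP = 1010 − 957 = 53 mb.
53^0.674 ≈ 14.527.
V ≈ 5.7 × 14.527 ≈ 82.8 kt.
Translation term: 0.9 × 0.5 × 4 = 1.8 kt.
Corrected V ≈ 84.6 kt → 85 kt.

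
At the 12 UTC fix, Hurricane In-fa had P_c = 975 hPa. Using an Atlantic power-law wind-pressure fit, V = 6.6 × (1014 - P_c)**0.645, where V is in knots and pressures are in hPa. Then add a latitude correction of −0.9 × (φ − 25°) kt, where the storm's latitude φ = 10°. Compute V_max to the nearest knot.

84 kt

ΔP = 1014 − 975 = 39 hPa.
39^0.645 ≈ 10.623.
V ≈ 6.6 × 10.623 ≈ 70.1 kt.
Latitude correction: −0.9 × (10 − 25) = 13.5 kt.
Corrected V ≈ 83.6 kt → 84 kt.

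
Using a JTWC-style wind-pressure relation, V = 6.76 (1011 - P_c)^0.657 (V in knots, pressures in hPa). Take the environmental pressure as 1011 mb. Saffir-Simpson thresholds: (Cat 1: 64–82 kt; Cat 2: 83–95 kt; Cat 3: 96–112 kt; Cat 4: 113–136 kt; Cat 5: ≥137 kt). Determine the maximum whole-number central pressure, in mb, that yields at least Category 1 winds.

Category 1 begins at V = 64 kt.
Required ΔP = (64/6.76)^(1/0.657) = 9.467^1.522 ≈ 30.61 mb.
P_c ≤ 1011 − 30.61 = 980.39, so the highest integer P_c is 980 mb.

980 mb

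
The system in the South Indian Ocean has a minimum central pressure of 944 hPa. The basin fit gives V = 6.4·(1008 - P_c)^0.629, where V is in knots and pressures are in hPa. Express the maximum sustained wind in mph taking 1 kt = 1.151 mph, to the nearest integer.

101 mph

ΔP = 1008 − 944 = 64 hPa.
V ≈ 6.4 × 64^0.629 = 6.4 × 13.680 ≈ 87.552 kt.
87.552 × 1.151 ≈ 100.77 mph → 101 mph.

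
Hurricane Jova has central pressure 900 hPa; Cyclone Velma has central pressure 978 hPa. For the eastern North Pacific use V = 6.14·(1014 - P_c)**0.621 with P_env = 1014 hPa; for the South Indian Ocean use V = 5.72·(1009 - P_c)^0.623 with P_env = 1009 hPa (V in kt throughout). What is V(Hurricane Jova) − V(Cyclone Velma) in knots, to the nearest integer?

68 kt

Hurricane Jova: ΔP = 114; V ≈ 6.14 × 114^0.621 ≈ 116.28 kt.
Cyclone Velma: ΔP = 31; V ≈ 5.72 × 31^0.623 ≈ 48.59 kt.
Difference ≈ 116.28 − 48.59 = 67.69 → 68 kt.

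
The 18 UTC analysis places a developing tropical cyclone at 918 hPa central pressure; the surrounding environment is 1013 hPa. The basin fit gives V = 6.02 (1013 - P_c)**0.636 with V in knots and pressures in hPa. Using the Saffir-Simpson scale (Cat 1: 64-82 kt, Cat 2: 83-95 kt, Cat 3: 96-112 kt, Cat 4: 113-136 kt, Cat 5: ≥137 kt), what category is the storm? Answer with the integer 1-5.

3

ΔP = 1013 − 918 = 95 hPa.
V ≈ 6.02 × 95^0.636 = 6.02 × 18.11 ≈ 109 kt.
109 kt falls in the Category 3 band.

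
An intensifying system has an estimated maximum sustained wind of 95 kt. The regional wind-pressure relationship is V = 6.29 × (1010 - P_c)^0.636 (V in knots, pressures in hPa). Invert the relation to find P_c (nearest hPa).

939 hPa

ΔP = (V / 6.29)^(1/0.636) = (95/6.29)^1.572.
95/6.29 = 15.103; 15.103^1.572 ≈ 71.43 hPa.
P_c = 1010 − 71.43 = 938.57 ≈ 939 hPa.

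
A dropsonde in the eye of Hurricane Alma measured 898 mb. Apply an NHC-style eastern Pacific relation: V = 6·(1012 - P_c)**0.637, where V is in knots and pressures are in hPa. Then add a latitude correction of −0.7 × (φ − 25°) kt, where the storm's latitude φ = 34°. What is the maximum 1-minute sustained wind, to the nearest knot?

116 kt

ΔP = 1012 − 898 = 114 mb.
114^0.637 ≈ 20.429.
V ≈ 6 × 20.429 ≈ 122.6 kt.
Latitude correction: −0.7 × (34 − 25) = -6.3 kt.
Corrected V ≈ 116.3 kt → 116 kt.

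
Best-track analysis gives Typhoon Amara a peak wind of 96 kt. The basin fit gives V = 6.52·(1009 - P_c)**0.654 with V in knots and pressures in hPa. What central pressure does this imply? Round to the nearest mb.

948 mb

ΔP = (V / 6.52)^(1/0.654) = (96/6.52)^1.529.
96/6.52 = 14.724; 14.724^1.529 ≈ 61.09 mb.
P_c = 1009 − 61.09 = 947.91 ≈ 948 mb.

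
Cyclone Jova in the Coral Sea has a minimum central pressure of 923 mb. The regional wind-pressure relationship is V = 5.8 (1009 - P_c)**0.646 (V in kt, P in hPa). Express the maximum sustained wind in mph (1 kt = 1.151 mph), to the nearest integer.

ΔP = 1009 − 923 = 86 mb.
V ≈ 5.8 × 86^0.646 = 5.8 × 17.770 ≈ 103.066 kt.
103.066 × 1.151 ≈ 118.63 mph → 119 mph.

119 mph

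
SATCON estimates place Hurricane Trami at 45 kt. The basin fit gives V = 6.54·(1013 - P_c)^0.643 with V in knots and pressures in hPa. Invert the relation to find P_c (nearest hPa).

ΔP = (V / 6.54)^(1/0.643) = (45/6.54)^1.555.
45/6.54 = 6.881; 6.881^1.555 ≈ 20.08 hPa.
P_c = 1013 − 20.08 = 992.92 ≈ 993 hPa.

993 hPa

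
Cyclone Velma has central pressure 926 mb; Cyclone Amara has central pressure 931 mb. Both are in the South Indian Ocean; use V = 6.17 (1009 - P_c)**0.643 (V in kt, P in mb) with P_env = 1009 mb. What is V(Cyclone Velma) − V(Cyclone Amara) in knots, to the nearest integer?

4 kt

Cyclone Velma: ΔP = 83; V ≈ 6.17 × 83^0.643 ≈ 105.74 kt.
Cyclone Amara: ΔP = 78; V ≈ 6.17 × 78^0.643 ≈ 101.60 kt.
Difference ≈ 105.74 − 101.60 = 4.14 → 4 kt.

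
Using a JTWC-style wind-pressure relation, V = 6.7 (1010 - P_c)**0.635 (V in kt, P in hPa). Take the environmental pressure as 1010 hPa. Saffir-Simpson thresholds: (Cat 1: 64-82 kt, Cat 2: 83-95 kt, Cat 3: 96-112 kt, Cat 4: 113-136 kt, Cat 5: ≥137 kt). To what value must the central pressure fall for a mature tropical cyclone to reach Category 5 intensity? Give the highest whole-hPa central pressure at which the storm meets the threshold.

894 hPa

Category 5 begins at V = 137 kt.
Required ΔP = (137/6.7)^(1/0.635) = 20.448^1.575 ≈ 115.88 hPa.
P_c ≤ 1010 − 115.88 = 894.12, so the highest integer P_c is 894 hPa.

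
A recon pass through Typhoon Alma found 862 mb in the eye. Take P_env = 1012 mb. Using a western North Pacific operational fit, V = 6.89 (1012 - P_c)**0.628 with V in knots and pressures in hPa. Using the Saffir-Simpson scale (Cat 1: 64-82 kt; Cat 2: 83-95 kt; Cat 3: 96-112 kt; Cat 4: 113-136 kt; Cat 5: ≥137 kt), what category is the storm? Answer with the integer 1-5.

ΔP = 1012 − 862 = 150 mb.
V ≈ 6.89 × 150^0.628 = 6.89 × 23.26 ≈ 160 kt.
160 kt falls in the Category 5 band.

5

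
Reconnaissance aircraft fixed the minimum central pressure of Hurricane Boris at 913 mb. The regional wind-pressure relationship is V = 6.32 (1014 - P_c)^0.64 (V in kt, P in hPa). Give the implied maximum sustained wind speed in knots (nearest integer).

121 kt

ΔP = 1014 − 913 = 101 mb.
101^0.64 ≈ 19.176.
V ≈ 6.32 × 19.176 ≈ 121.2 kt.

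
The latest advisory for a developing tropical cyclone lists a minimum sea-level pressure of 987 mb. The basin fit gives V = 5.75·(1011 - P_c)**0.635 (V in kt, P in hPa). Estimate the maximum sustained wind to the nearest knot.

ΔP = 1011 − 987 = 24 mb.
24^0.635 ≈ 7.524.
V ≈ 5.75 × 7.524 ≈ 43.3 kt.

43 kt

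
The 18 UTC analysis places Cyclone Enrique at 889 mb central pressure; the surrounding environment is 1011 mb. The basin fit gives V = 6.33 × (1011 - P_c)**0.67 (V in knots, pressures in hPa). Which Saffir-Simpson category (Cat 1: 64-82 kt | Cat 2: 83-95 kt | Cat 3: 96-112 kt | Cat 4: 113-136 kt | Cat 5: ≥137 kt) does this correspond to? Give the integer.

ΔP = 1011 − 889 = 122 mb.
V ≈ 6.33 × 122^0.67 = 6.33 × 25.00 ≈ 158 kt.
158 kt falls in the Category 5 band.

5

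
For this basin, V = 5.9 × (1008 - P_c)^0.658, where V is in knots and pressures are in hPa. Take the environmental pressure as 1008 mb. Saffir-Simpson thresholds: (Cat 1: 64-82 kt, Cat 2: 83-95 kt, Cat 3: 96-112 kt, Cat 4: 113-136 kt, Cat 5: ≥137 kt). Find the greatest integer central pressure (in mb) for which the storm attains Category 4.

Category 4 begins at V = 113 kt.
Required ΔP = (113/5.9)^(1/0.658) = 19.153^1.520 ≈ 88.85 mb.
P_c ≤ 1008 − 88.85 = 919.15, so the highest integer P_c is 919 mb.

919 mb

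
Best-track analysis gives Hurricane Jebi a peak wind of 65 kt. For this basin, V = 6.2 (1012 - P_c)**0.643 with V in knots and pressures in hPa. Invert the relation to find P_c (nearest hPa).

973 hPa

ΔP = (V / 6.2)^(1/0.643) = (65/6.2)^1.555.
65/6.2 = 10.484; 10.484^1.555 ≈ 38.65 hPa.
P_c = 1012 − 38.65 = 973.35 ≈ 973 hPa.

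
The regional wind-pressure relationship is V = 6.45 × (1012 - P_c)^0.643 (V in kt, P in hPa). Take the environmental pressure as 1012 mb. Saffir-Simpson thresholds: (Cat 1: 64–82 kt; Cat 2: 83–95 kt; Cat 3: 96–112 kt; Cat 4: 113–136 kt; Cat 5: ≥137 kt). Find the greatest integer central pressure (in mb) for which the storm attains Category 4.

Category 4 begins at V = 113 kt.
Required ΔP = (113/6.45)^(1/0.643) = 17.519^1.555 ≈ 85.89 mb.
P_c ≤ 1012 − 85.89 = 926.11, so the highest integer P_c is 926 mb.

926 mb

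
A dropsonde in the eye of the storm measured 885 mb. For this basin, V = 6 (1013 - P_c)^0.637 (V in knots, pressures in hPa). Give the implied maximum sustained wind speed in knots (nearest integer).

132 kt

ΔP = 1013 − 885 = 128 mb.
128^0.637 ≈ 21.993.
V ≈ 6 × 21.993 ≈ 132.0 kt.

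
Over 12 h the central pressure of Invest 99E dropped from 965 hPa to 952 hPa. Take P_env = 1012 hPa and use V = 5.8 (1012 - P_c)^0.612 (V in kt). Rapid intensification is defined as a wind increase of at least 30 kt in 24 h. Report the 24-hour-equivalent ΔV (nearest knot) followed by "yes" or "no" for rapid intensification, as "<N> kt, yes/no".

V₁: ΔP = 47, V ≈ 5.8 × 47^0.612 ≈ 61.20 kt.
V₂: ΔP = 60, V ≈ 5.8 × 60^0.612 ≈ 71.07 kt.
ΔV over 12 h = 9.87 kt → 24 h equivalent = 9.87 × 24/12 ≈ 19.74 kt.
20 kt < 30 kt ⇒ not rapid intensification.

20 kt, no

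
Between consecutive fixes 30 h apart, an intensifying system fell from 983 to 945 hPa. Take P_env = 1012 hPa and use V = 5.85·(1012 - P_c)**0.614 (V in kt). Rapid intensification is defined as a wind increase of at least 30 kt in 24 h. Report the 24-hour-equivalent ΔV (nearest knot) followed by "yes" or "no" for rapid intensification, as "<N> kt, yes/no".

V₁: ΔP = 29, V ≈ 5.85 × 29^0.614 ≈ 46.25 kt.
V₂: ΔP = 67, V ≈ 5.85 × 67^0.614 ≈ 77.33 kt.
ΔV over 30 h = 31.08 kt → 24 h equivalent = 31.08 × 24/30 ≈ 24.86 kt.
25 kt < 30 kt ⇒ not rapid intensification.

25 kt, no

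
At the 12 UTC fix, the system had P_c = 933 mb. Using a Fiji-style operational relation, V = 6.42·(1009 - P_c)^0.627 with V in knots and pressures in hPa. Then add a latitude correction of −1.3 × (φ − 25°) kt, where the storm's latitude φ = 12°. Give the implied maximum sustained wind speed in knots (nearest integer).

ΔP = 1009 − 933 = 76 mb.
76^0.627 ≈ 15.110.
V ≈ 6.42 × 15.110 ≈ 97.0 kt.
Latitude correction: −1.3 × (12 − 25) = 16.9 kt.
Corrected V ≈ 113.9 kt → 114 kt.

114 kt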